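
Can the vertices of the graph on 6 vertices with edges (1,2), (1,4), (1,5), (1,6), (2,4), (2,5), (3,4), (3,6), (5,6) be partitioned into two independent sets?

Step 1: Attempt 2-coloring using BFS:
  Start at vertex 1, assign color 0
  Color vertex 2 with color 1 (neighbor of 1)
  Color vertex 4 with color 1 (neighbor of 1)
  Color vertex 5 with color 1 (neighbor of 1)
  Color vertex 6 with color 1 (neighbor of 1)

Step 2: Conflict found! Vertices 2 and 4 are adjacent but have the same color.
This means the graph contains an odd cycle.

The graph is NOT bipartite.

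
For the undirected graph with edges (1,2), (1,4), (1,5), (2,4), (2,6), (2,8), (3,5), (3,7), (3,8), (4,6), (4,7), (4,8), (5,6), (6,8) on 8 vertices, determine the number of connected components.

Step 1: Build adjacency list from edges:
  1: 2, 4, 5
  2: 1, 4, 6, 8
  3: 5, 7, 8
  4: 1, 2, 6, 7, 8
  5: 1, 3, 6
  6: 2, 4, 5, 8
  7: 3, 4
  8: 2, 3, 4, 6

Step 2: Run BFS/DFS from vertex 1:
  Visited: {1, 2, 4, 5, 6, 8, 7, 3}
  Reached 8 of 8 vertices

Step 3: All 8 vertices reached from vertex 1, so the graph is connected.
Number of connected components: 1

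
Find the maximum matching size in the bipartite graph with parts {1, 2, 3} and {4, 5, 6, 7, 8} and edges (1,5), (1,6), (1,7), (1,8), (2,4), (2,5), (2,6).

Step 1: List the neighbors of each left vertex:
  1: 5, 6, 7, 8
  2: 4, 5, 6
  3: (none)

Step 2: Greedily match left vertices, then look for augmenting paths:
  Match 1 -- 5
  Match 2 -- 4
  No augmenting path remains.

Step 3: Verify this is maximum:
  Matching has size 2. The vertex set {1, 2} covers every edge and has size 2; any matching has at most one edge per cover vertex, so 2 is maximum (König's theorem).

Maximum matching: {(1,5), (2,4)}
Size: 2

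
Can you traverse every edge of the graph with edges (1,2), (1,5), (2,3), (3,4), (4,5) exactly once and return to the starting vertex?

Step 1: Find the degree of each vertex:
  deg(1) = 2
  deg(2) = 2
  deg(3) = 2
  deg(4) = 2
  deg(5) = 2

Step 2: Count vertices with odd degree:
  All vertices have even degree (0 odd-degree vertices)

Step 3: Apply Euler's theorem:
  - Eulerian circuit exists iff graph is connected and all vertices have even degree
  - Eulerian path exists iff graph is connected and has 0 or 2 odd-degree vertices

Graph is connected with 0 odd-degree vertices.
Both Eulerian circuit and Eulerian path exist.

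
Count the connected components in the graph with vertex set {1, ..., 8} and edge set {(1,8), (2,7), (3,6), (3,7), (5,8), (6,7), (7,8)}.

Step 1: Build adjacency list from edges:
  1: 8
  2: 7
  3: 6, 7
  4: (none)
  5: 8
  6: 3, 7
  7: 2, 3, 6, 8
  8: 1, 5, 7

Step 2: Run BFS/DFS from vertex 1:
  Visited: {1, 8, 5, 7, 2, 3, 6}
  Reached 7 of 8 vertices

Step 3: Only 7 of 8 vertices reached. Graph is disconnected.
Connected components: {1, 2, 3, 5, 6, 7, 8}, {4}
Number of connected components: 2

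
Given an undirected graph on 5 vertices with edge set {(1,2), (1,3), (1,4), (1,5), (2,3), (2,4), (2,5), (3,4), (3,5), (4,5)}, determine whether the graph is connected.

Step 1: Build adjacency list from edges:
  1: 2, 3, 4, 5
  2: 1, 3, 4, 5
  3: 1, 2, 4, 5
  4: 1, 2, 3, 5
  5: 1, 2, 3, 4

Step 2: Run BFS/DFS from vertex 1:
  Visited: {1, 2, 3, 4, 5}
  Reached 5 of 5 vertices

Step 3: All 5 vertices reached from vertex 1, so the graph is connected.
Answer: Yes, the graph is connected.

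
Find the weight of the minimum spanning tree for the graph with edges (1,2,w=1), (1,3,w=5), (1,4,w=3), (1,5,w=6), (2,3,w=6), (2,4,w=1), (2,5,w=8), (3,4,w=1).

Apply Kruskal's algorithm (sort edges by weight, add if no cycle):

Sorted edges by weight:
  (1,2) w=1
  (2,4) w=1
  (3,4) w=1
  (1,4) w=3
  (1,3) w=5
  (1,5) w=6
  (2,3) w=6
  (2,5) w=8

Add edge (1,2) w=1 -- no cycle. Running total: 1
Add edge (2,4) w=1 -- no cycle. Running total: 2
Add edge (3,4) w=1 -- no cycle. Running total: 3
Skip edge (1,4) w=3 -- would create cycle
Skip edge (1,3) w=5 -- would create cycle
Add edge (1,5) w=6 -- no cycle. Running total: 9

MST edges: (1,2,w=1), (2,4,w=1), (3,4,w=1), (1,5,w=6)
Total MST weight: 1 + 1 + 1 + 6 = 9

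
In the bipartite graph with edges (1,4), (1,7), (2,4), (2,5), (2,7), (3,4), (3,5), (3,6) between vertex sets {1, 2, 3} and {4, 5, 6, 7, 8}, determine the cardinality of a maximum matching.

Step 1: List the neighbors of each left vertex:
  1: 4, 7
  2: 4, 5, 7
  3: 4, 5, 6

Step 2: Greedily match left vertices, then look for augmenting paths:
  Match 1 -- 4
  Match 2 -- 5
  Match 3 -- 6
  No augmenting path remains.

Step 3: Verify this is maximum:
  Matching size 3 = min(|L|, |R|) = min(3, 5), which is an upper bound, so this matching is maximum.

Maximum matching: {(1,4), (2,5), (3,6)}
Size: 3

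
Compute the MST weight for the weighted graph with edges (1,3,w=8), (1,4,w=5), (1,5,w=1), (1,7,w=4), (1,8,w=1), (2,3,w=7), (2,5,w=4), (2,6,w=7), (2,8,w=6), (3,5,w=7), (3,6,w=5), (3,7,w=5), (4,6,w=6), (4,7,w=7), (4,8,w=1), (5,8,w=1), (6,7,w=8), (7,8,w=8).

Apply Kruskal's algorithm (sort edges by weight, add if no cycle):

Sorted edges by weight:
  (1,8) w=1
  (1,5) w=1
  (4,8) w=1
  (5,8) w=1
  (1,7) w=4
  (2,5) w=4
  (1,4) w=5
  (3,6) w=5
  (3,7) w=5
  (2,8) w=6
  (4,6) w=6
  (2,3) w=7
  (2,6) w=7
  (3,5) w=7
  (4,7) w=7
  (1,3) w=8
  (6,7) w=8
  (7,8) w=8

Add edge (1,8) w=1 -- no cycle. Running total: 1
Add edge (1,5) w=1 -- no cycle. Running total: 2
Add edge (4,8) w=1 -- no cycle. Running total: 3
Skip edge (5,8) w=1 -- would create cycle
Add edge (1,7) w=4 -- no cycle. Running total: 7
Add edge (2,5) w=4 -- no cycle. Running total: 11
Skip edge (1,4) w=5 -- would create cycle
Add edge (3,6) w=5 -- no cycle. Running total: 16
Add edge (3,7) w=5 -- no cycle. Running total: 21

MST edges: (1,8,w=1), (1,5,w=1), (4,8,w=1), (1,7,w=4), (2,5,w=4), (3,6,w=5), (3,7,w=5)
Total MST weight: 1 + 1 + 1 + 4 + 4 + 5 + 5 = 21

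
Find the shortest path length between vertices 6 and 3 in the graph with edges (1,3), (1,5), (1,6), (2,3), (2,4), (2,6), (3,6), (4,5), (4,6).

Step 1: Build adjacency list:
  1: 3, 5, 6
  2: 3, 4, 6
  3: 1, 2, 6
  4: 2, 5, 6
  5: 1, 4
  6: 1, 2, 3, 4

Step 2: BFS from vertex 6 to find shortest path to 3:
  vertex 1 reached at distance 1
  vertex 2 reached at distance 1
  vertex 3 reached at distance 1

Step 3: Shortest path: 6 -> 3
Path length: 1 edge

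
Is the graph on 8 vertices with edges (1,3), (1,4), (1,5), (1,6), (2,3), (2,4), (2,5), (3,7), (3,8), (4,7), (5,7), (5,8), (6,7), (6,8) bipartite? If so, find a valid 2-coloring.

Step 1: Attempt 2-coloring using BFS:
  Start at vertex 1, assign color 0
  Color vertex 3 with color 1 (neighbor of 1)
  Color vertex 4 with color 1 (neighbor of 1)
  Color vertex 5 with color 1 (neighbor of 1)
  Color vertex 6 with color 1 (neighbor of 1)
  Color vertex 2 with color 0 (neighbor of 3)
  Color vertex 7 with color 0 (neighbor of 3)
  Color vertex 8 with color 0 (neighbor of 3)

Step 2: 2-coloring succeeded. No conflicts found.
  Set A (color 0): {1, 2, 7, 8}
  Set B (color 1): {3, 4, 5, 6}

The graph is bipartite with partition {1, 2, 7, 8}, {3, 4, 5, 6}.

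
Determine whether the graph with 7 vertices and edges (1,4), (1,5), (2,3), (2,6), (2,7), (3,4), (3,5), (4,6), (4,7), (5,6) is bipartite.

Step 1: Attempt 2-coloring using BFS:
  Start at vertex 1, assign color 0
  Color vertex 4 with color 1 (neighbor of 1)
  Color vertex 5 with color 1 (neighbor of 1)
  Color vertex 3 with color 0 (neighbor of 4)
  Color vertex 6 with color 0 (neighbor of 4)
  Color vertex 7 with color 0 (neighbor of 4)
  Color vertex 2 with color 1 (neighbor of 3)

Step 2: 2-coloring succeeded. No conflicts found.
  Set A (color 0): {1, 3, 6, 7}
  Set B (color 1): {2, 4, 5}

The graph is bipartite with partition {1, 3, 6, 7}, {2, 4, 5}.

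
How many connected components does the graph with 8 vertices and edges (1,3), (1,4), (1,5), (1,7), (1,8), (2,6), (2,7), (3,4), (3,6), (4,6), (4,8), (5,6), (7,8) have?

Step 1: Build adjacency list from edges:
  1: 3, 4, 5, 7, 8
  2: 6, 7
  3: 1, 4, 6
  4: 1, 3, 6, 8
  5: 1, 6
  6: 2, 3, 4, 5
  7: 1, 2, 8
  8: 1, 4, 7

Step 2: Run BFS/DFS from vertex 1:
  Visited: {1, 3, 4, 5, 7, 8, 6, 2}
  Reached 8 of 8 vertices

Step 3: All 8 vertices reached from vertex 1, so the graph is connected.
Number of connected components: 1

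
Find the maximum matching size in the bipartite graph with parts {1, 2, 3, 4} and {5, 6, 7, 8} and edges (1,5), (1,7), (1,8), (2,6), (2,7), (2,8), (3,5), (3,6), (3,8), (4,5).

Step 1: List the neighbors of each left vertex:
  1: 5, 7, 8
  2: 6, 7, 8
  3: 5, 6, 8
  4: 5

Step 2: Greedily match left vertices, then look for augmenting paths:
  Match 1 -- 7
  Match 2 -- 6
  Match 3 -- 8
  Match 4 -- 5
  No augmenting path remains.

Step 3: Verify this is maximum:
  Matching size 4 = min(|L|, |R|) = min(4, 4), which is an upper bound, so this matching is maximum.

Maximum matching: {(1,7), (2,6), (3,8), (4,5)}
Size: 4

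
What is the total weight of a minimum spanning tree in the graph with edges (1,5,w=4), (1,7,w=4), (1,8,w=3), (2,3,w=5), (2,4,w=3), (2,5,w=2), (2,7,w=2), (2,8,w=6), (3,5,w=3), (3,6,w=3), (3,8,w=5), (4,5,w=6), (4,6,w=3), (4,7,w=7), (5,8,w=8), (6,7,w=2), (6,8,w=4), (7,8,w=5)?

Apply Kruskal's algorithm (sort edges by weight, add if no cycle):

Sorted edges by weight:
  (2,5) w=2
  (2,7) w=2
  (6,7) w=2
  (1,8) w=3
  (2,4) w=3
  (3,5) w=3
  (3,6) w=3
  (4,6) w=3
  (1,5) w=4
  (1,7) w=4
  (6,8) w=4
  (2,3) w=5
  (3,8) w=5
  (7,8) w=5
  (2,8) w=6
  (4,5) w=6
  (4,7) w=7
  (5,8) w=8

Add edge (2,5) w=2 -- no cycle. Running total: 2
Add edge (2,7) w=2 -- no cycle. Running total: 4
Add edge (6,7) w=2 -- no cycle. Running total: 6
Add edge (1,8) w=3 -- no cycle. Running total: 9
Add edge (2,4) w=3 -- no cycle. Running total: 12
Add edge (3,5) w=3 -- no cycle. Running total: 15
Skip edge (3,6) w=3 -- would create cycle
Skip edge (4,6) w=3 -- would create cycle
Add edge (1,5) w=4 -- no cycle. Running total: 19

MST edges: (2,5,w=2), (2,7,w=2), (6,7,w=2), (1,8,w=3), (2,4,w=3), (3,5,w=3), (1,5,w=4)
Total MST weight: 2 + 2 + 2 + 3 + 3 + 3 + 4 = 19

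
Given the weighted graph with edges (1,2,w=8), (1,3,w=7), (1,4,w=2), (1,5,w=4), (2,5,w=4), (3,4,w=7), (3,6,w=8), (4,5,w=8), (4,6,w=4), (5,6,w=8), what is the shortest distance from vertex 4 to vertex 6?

Step 1: Build adjacency list with weights:
  1: 2(w=8), 3(w=7), 4(w=2), 5(w=4)
  2: 1(w=8), 5(w=4)
  3: 1(w=7), 4(w=7), 6(w=8)
  4: 1(w=2), 3(w=7), 5(w=8), 6(w=4)
  5: 1(w=4), 2(w=4), 4(w=8), 6(w=8)
  6: 3(w=8), 4(w=4), 5(w=8)

Step 2: Apply Dijkstra's algorithm from vertex 4:
  Visit vertex 4 (distance=0)
    Update dist[1] = 2
    Update dist[3] = 7
    Update dist[5] = 8
    Update dist[6] = 4
  Visit vertex 1 (distance=2)
    Update dist[2] = 10
    Update dist[5] = 6
  Visit vertex 6 (distance=4)

Step 3: Shortest path: 4 -> 6
Total weight: 4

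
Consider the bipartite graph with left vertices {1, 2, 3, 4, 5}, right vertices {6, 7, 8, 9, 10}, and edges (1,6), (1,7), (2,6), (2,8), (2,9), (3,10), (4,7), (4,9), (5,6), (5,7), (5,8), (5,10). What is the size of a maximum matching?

Step 1: List the neighbors of each left vertex:
  1: 6, 7
  2: 6, 8, 9
  3: 10
  4: 7, 9
  5: 6, 7, 8, 10

Step 2: Greedily match left vertices, then look for augmenting paths:
  Match 1 -- 6
  Match 2 -- 8
  Match 3 -- 10
  Match 4 -- 9
  Match 5 -- 7
  No augmenting path remains.

Step 3: Verify this is maximum:
  Matching size 5 = min(|L|, |R|) = min(5, 5), which is an upper bound, so this matching is maximum.

Maximum matching: {(1,6), (2,8), (3,10), (4,9), (5,7)}
Size: 5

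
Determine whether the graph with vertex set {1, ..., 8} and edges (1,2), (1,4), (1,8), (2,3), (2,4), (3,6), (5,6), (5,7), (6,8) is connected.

Step 1: Build adjacency list from edges:
  1: 2, 4, 8
  2: 1, 3, 4
  3: 2, 6
  4: 1, 2
  5: 6, 7
  6: 3, 5, 8
  7: 5
  8: 1, 6

Step 2: Run BFS/DFS from vertex 1:
  Visited: {1, 2, 4, 8, 3, 6, 5, 7}
  Reached 8 of 8 vertices

Step 3: All 8 vertices reached from vertex 1, so the graph is connected.
Answer: Yes, the graph is connected.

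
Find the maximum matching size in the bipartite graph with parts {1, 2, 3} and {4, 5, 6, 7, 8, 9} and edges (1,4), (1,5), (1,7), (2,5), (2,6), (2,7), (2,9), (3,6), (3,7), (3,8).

Step 1: List the neighbors of each left vertex:
  1: 4, 5, 7
  2: 5, 6, 7, 9
  3: 6, 7, 8

Step 2: Greedily match left vertices, then look for augmenting paths:
  Match 1 -- 4
  Match 2 -- 5
  Match 3 -- 6
  No augmenting path remains.

Step 3: Verify this is maximum:
  Matching size 3 = min(|L|, |R|) = min(3, 6), which is an upper bound, so this matching is maximum.

Maximum matching: {(1,4), (2,5), (3,6)}
Size: 3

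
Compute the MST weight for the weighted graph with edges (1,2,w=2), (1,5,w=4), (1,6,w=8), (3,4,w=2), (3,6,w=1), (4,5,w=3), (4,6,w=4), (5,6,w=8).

Apply Kruskal's algorithm (sort edges by weight, add if no cycle):

Sorted edges by weight:
  (3,6) w=1
  (1,2) w=2
  (3,4) w=2
  (4,5) w=3
  (1,5) w=4
  (4,6) w=4
  (1,6) w=8
  (5,6) w=8

Add edge (3,6) w=1 -- no cycle. Running total: 1
Add edge (1,2) w=2 -- no cycle. Running total: 3
Add edge (3,4) w=2 -- no cycle. Running total: 5
Add edge (4,5) w=3 -- no cycle. Running total: 8
Add edge (1,5) w=4 -- no cycle. Running total: 12

MST edges: (3,6,w=1), (1,2,w=2), (3,4,w=2), (4,5,w=3), (1,5,w=4)
Total MST weight: 1 + 2 + 2 + 3 + 4 = 12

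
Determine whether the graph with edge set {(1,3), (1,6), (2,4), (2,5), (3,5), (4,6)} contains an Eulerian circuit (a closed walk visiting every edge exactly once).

Step 1: Find the degree of each vertex:
  deg(1) = 2
  deg(2) = 2
  deg(3) = 2
  deg(4) = 2
  deg(5) = 2
  deg(6) = 2

Step 2: Count vertices with odd degree:
  All vertices have even degree (0 odd-degree vertices)

Step 3: Apply Euler's theorem:
  - Eulerian circuit exists iff graph is connected and all vertices have even degree
  - Eulerian path exists iff graph is connected and has 0 or 2 odd-degree vertices

Graph is connected with 0 odd-degree vertices.
Both Eulerian circuit and Eulerian path exist.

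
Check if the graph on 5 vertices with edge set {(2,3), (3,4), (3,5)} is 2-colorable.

Step 1: Attempt 2-coloring using BFS:
  Start at vertex 1, assign color 0
  Start new component at vertex 2, assign color 0
  Color vertex 3 with color 1 (neighbor of 2)
  Color vertex 4 with color 0 (neighbor of 3)
  Color vertex 5 with color 0 (neighbor of 3)

Step 2: 2-coloring succeeded. No conflicts found.
  Set A (color 0): {1, 2, 4, 5}
  Set B (color 1): {3}

The graph is bipartite with partition {1, 2, 4, 5}, {3}.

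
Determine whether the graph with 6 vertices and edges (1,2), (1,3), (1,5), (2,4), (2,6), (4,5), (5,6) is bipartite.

Step 1: Attempt 2-coloring using BFS:
  Start at vertex 1, assign color 0
  Color vertex 2 with color 1 (neighbor of 1)
  Color vertex 3 with color 1 (neighbor of 1)
  Color vertex 5 with color 1 (neighbor of 1)
  Color vertex 4 with color 0 (neighbor of 2)
  Color vertex 6 with color 0 (neighbor of 2)

Step 2: 2-coloring succeeded. No conflicts found.
  Set A (color 0): {1, 4, 6}
  Set B (color 1): {2, 3, 5}

The graph is bipartite with partition {1, 4, 6}, {2, 3, 5}.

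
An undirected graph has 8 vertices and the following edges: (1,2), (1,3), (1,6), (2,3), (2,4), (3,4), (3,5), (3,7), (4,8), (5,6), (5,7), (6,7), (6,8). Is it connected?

Step 1: Build adjacency list from edges:
  1: 2, 3, 6
  2: 1, 3, 4
  3: 1, 2, 4, 5, 7
  4: 2, 3, 8
  5: 3, 6, 7
  6: 1, 5, 7, 8
  7: 3, 5, 6
  8: 4, 6

Step 2: Run BFS/DFS from vertex 1:
  Visited: {1, 2, 3, 6, 4, 5, 7, 8}
  Reached 8 of 8 vertices

Step 3: All 8 vertices reached from vertex 1, so the graph is connected.
Answer: Yes, the graph is connected.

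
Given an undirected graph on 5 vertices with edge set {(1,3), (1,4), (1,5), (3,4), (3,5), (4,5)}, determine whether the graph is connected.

Step 1: Build adjacency list from edges:
  1: 3, 4, 5
  2: (none)
  3: 1, 4, 5
  4: 1, 3, 5
  5: 1, 3, 4

Step 2: Run BFS/DFS from vertex 1:
  Visited: {1, 3, 4, 5}
  Reached 4 of 5 vertices

Step 3: Only 4 of 5 vertices reached. Graph is disconnected.
Connected components: {1, 3, 4, 5}, {2}
Answer: No, the graph is not connected (2 components).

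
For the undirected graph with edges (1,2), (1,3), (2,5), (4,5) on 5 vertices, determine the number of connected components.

Step 1: Build adjacency list from edges:
  1: 2, 3
  2: 1, 5
  3: 1
  4: 5
  5: 2, 4

Step 2: Run BFS/DFS from vertex 1:
  Visited: {1, 2, 3, 5, 4}
  Reached 5 of 5 vertices

Step 3: All 5 vertices reached from vertex 1, so the graph is connected.
Number of connected components: 1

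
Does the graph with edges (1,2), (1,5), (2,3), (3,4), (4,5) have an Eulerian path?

Step 1: Find the degree of each vertex:
  deg(1) = 2
  deg(2) = 2
  deg(3) = 2
  deg(4) = 2
  deg(5) = 2

Step 2: Count vertices with odd degree:
  All vertices have even degree (0 odd-degree vertices)

Step 3: Apply Euler's theorem:
  - Eulerian circuit exists iff graph is connected and all vertices have even degree
  - Eulerian path exists iff graph is connected and has 0 or 2 odd-degree vertices

Graph is connected with 0 odd-degree vertices.
Both Eulerian circuit and Eulerian path exist.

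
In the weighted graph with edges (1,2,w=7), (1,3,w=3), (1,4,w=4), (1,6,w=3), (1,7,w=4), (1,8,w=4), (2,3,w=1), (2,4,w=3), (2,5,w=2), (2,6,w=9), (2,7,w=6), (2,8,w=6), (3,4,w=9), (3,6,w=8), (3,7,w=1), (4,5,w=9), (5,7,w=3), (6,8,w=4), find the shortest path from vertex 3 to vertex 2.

Step 1: Build adjacency list with weights:
  1: 2(w=7), 3(w=3), 4(w=4), 6(w=3), 7(w=4), 8(w=4)
  2: 1(w=7), 3(w=1), 4(w=3), 5(w=2), 6(w=9), 7(w=6), 8(w=6)
  3: 1(w=3), 2(w=1), 4(w=9), 6(w=8), 7(w=1)
  4: 1(w=4), 2(w=3), 3(w=9), 5(w=9)
  5: 2(w=2), 4(w=9), 7(w=3)
  6: 1(w=3), 2(w=9), 3(w=8), 8(w=4)
  7: 1(w=4), 2(w=6), 3(w=1), 5(w=3)
  8: 1(w=4), 2(w=6), 6(w=4)

Step 2: Apply Dijkstra's algorithm from vertex 3:
  Visit vertex 3 (distance=0)
    Update dist[1] = 3
    Update dist[2] = 1
    Update dist[4] = 9
    Update dist[6] = 8
    Update dist[7] = 1
  Visit vertex 2 (distance=1)
    Update dist[4] = 4
    Update dist[5] = 3
    Update dist[8] = 7

Step 3: Shortest path: 3 -> 2
Total weight: 1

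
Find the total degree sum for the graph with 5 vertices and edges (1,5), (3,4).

Step 1: Count edges incident to each vertex:
  deg(1) = 1 (neighbors: 5)
  deg(2) = 0 (neighbors: none)
  deg(3) = 1 (neighbors: 4)
  deg(4) = 1 (neighbors: 3)
  deg(5) = 1 (neighbors: 1)

Step 2: Sum all degrees:
  1 + 0 + 1 + 1 + 1 = 4

Verification: sum of degrees = 2 * |E| = 2 * 2 = 4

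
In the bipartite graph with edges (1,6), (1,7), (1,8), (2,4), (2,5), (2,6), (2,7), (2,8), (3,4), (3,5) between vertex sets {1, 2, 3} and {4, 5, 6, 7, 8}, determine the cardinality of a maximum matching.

Step 1: List the neighbors of each left vertex:
  1: 6, 7, 8
  2: 4, 5, 6, 7, 8
  3: 4, 5

Step 2: Greedily match left vertices, then look for augmenting paths:
  Match 1 -- 6
  Match 2 -- 4
  Match 3 -- 5
  No augmenting path remains.

Step 3: Verify this is maximum:
  Matching size 3 = min(|L|, |R|) = min(3, 5), which is an upper bound, so this matching is maximum.

Maximum matching: {(1,6), (2,4), (3,5)}
Size: 3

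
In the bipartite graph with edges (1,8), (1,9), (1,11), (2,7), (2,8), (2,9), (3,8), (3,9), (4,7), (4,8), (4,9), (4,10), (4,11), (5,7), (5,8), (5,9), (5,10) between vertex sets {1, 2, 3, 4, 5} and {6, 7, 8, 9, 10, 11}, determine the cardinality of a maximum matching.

Step 1: List the neighbors of each left vertex:
  1: 8, 9, 11
  2: 7, 8, 9
  3: 8, 9
  4: 7, 8, 9, 10, 11
  5: 7, 8, 9, 10

Step 2: Greedily match left vertices, then look for augmenting paths:
  Match 1 -- 11
  Match 2 -- 7
  Match 3 -- 9
  Match 4 -- 10
  Match 5 -- 8
  No augmenting path remains.

Step 3: Verify this is maximum:
  Matching size 5 = min(|L|, |R|) = min(5, 6), which is an upper bound, so this matching is maximum.

Maximum matching: {(1,11), (2,7), (3,9), (4,10), (5,8)}
Size: 5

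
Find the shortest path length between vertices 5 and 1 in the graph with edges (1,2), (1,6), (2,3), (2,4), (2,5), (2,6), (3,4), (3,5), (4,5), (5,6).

Step 1: Build adjacency list:
  1: 2, 6
  2: 1, 3, 4, 5, 6
  3: 2, 4, 5
  4: 2, 3, 5
  5: 2, 3, 4, 6
  6: 1, 2, 5

Step 2: BFS from vertex 5 to find shortest path to 1:
  vertex 2 reached at distance 1
  vertex 3 reached at distance 1
  vertex 4 reached at distance 1
  vertex 6 reached at distance 1
  vertex 1 reached at distance 2

Step 3: Shortest path: 5 -> 2 -> 1
Path length: 2 edges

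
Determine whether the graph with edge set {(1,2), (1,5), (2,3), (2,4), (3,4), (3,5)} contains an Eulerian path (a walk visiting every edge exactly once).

Step 1: Find the degree of each vertex:
  deg(1) = 2
  deg(2) = 3
  deg(3) = 3
  deg(4) = 2
  deg(5) = 2

Step 2: Count vertices with odd degree:
  Odd-degree vertices: 2, 3 (2 total)

Step 3: Apply Euler's theorem:
  - Eulerian circuit exists iff graph is connected and all vertices have even degree
  - Eulerian path exists iff graph is connected and has 0 or 2 odd-degree vertices

Graph is connected with exactly 2 odd-degree vertices (2, 3).
Eulerian path exists (starting and ending at the odd-degree vertices), but no Eulerian circuit.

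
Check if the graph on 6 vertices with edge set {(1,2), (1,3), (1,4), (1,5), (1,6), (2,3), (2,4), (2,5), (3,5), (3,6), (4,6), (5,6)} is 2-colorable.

Step 1: Attempt 2-coloring using BFS:
  Start at vertex 1, assign color 0
  Color vertex 2 with color 1 (neighbor of 1)
  Color vertex 3 with color 1 (neighbor of 1)
  Color vertex 4 with color 1 (neighbor of 1)
  Color vertex 5 with color 1 (neighbor of 1)
  Color vertex 6 with color 1 (neighbor of 1)

Step 2: Conflict found! Vertices 2 and 3 are adjacent but have the same color.
This means the graph contains an odd cycle.

The graph is NOT bipartite.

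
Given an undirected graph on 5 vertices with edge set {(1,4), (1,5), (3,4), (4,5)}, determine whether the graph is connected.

Step 1: Build adjacency list from edges:
  1: 4, 5
  2: (none)
  3: 4
  4: 1, 3, 5
  5: 1, 4

Step 2: Run BFS/DFS from vertex 1:
  Visited: {1, 4, 5, 3}
  Reached 4 of 5 vertices

Step 3: Only 4 of 5 vertices reached. Graph is disconnected.
Connected components: {1, 3, 4, 5}, {2}
Answer: No, the graph is not connected (2 components).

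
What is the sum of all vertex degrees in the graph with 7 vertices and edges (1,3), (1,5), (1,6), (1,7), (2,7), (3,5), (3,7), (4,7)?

Step 1: Count edges incident to each vertex:
  deg(1) = 4 (neighbors: 3, 5, 6, 7)
  deg(2) = 1 (neighbors: 7)
  deg(3) = 3 (neighbors: 1, 5, 7)
  deg(4) = 1 (neighbors: 7)
  deg(5) = 2 (neighbors: 1, 3)
  deg(6) = 1 (neighbors: 1)
  deg(7) = 4 (neighbors: 1, 2, 3, 4)

Step 2: Sum all degrees:
  4 + 1 + 3 + 1 + 2 + 1 + 4 = 16

Verification: sum of degrees = 2 * |E| = 2 * 8 = 16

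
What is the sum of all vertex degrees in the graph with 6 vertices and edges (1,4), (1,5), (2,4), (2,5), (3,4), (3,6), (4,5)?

Step 1: Count edges incident to each vertex:
  deg(1) = 2 (neighbors: 4, 5)
  deg(2) = 2 (neighbors: 4, 5)
  deg(3) = 2 (neighbors: 4, 6)
  deg(4) = 4 (neighbors: 1, 2, 3, 5)
  deg(5) = 3 (neighbors: 1, 2, 4)
  deg(6) = 1 (neighbors: 3)

Step 2: Sum all degrees:
  2 + 2 + 2 + 4 + 3 + 1 = 14

Verification: sum of degrees = 2 * |E| = 2 * 7 = 14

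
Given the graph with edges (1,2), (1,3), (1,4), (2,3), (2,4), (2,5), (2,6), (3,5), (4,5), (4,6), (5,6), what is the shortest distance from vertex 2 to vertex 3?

Step 1: Build adjacency list:
  1: 2, 3, 4
  2: 1, 3, 4, 5, 6
  3: 1, 2, 5
  4: 1, 2, 5, 6
  5: 2, 3, 4, 6
  6: 2, 4, 5

Step 2: BFS from vertex 2 to find shortest path to 3:
  vertex 1 reached at distance 1
  vertex 3 reached at distance 1

Step 3: Shortest path: 2 -> 3
Path length: 1 edge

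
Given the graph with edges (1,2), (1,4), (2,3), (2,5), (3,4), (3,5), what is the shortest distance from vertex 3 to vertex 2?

Step 1: Build adjacency list:
  1: 2, 4
  2: 1, 3, 5
  3: 2, 4, 5
  4: 1, 3
  5: 2, 3

Step 2: BFS from vertex 3 to find shortest path to 2:
  vertex 2 reached at distance 1

Step 3: Shortest path: 3 -> 2
Path length: 1 edge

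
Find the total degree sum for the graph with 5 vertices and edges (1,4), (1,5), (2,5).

Step 1: Count edges incident to each vertex:
  deg(1) = 2 (neighbors: 4, 5)
  deg(2) = 1 (neighbors: 5)
  deg(3) = 0 (neighbors: none)
  deg(4) = 1 (neighbors: 1)
  deg(5) = 2 (neighbors: 1, 2)

Step 2: Sum all degrees:
  2 + 1 + 0 + 1 + 2 = 6

Verification: sum of degrees = 2 * |E| = 2 * 3 = 6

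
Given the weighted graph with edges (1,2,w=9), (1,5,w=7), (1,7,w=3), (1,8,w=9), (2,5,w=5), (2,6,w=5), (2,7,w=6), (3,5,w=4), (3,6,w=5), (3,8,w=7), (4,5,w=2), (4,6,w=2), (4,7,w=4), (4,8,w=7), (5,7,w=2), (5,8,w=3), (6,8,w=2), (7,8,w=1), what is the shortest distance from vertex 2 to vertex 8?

Step 1: Build adjacency list with weights:
  1: 2(w=9), 5(w=7), 7(w=3), 8(w=9)
  2: 1(w=9), 5(w=5), 6(w=5), 7(w=6)
  3: 5(w=4), 6(w=5), 8(w=7)
  4: 5(w=2), 6(w=2), 7(w=4), 8(w=7)
  5: 1(w=7), 2(w=5), 3(w=4), 4(w=2), 7(w=2), 8(w=3)
  6: 2(w=5), 3(w=5), 4(w=2), 8(w=2)
  7: 1(w=3), 2(w=6), 4(w=4), 5(w=2), 8(w=1)
  8: 1(w=9), 3(w=7), 4(w=7), 5(w=3), 6(w=2), 7(w=1)

Step 2: Apply Dijkstra's algorithm from vertex 2:
  Visit vertex 2 (distance=0)
    Update dist[1] = 9
    Update dist[5] = 5
    Update dist[6] = 5
    Update dist[7] = 6
  Visit vertex 5 (distance=5)
    Update dist[3] = 9
    Update dist[4] = 7
    Update dist[8] = 8
  Visit vertex 6 (distance=5)
    Update dist[8] = 7
  Visit vertex 7 (distance=6)
  Visit vertex 4 (distance=7)
  Visit vertex 8 (distance=7)

Step 3: Shortest path: 2 -> 6 -> 8
Total weight: 5 + 2 = 7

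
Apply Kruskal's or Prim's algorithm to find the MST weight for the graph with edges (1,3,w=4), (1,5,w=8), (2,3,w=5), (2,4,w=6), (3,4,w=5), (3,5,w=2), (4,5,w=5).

Apply Kruskal's algorithm (sort edges by weight, add if no cycle):

Sorted edges by weight:
  (3,5) w=2
  (1,3) w=4
  (2,3) w=5
  (3,4) w=5
  (4,5) w=5
  (2,4) w=6
  (1,5) w=8

Add edge (3,5) w=2 -- no cycle. Running total: 2
Add edge (1,3) w=4 -- no cycle. Running total: 6
Add edge (2,3) w=5 -- no cycle. Running total: 11
Add edge (3,4) w=5 -- no cycle. Running total: 16

MST edges: (3,5,w=2), (1,3,w=4), (2,3,w=5), (3,4,w=5)
Total MST weight: 2 + 4 + 5 + 5 = 16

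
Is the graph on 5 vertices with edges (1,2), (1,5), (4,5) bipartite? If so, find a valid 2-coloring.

Step 1: Attempt 2-coloring using BFS:
  Start at vertex 1, assign color 0
  Color vertex 2 with color 1 (neighbor of 1)
  Color vertex 5 with color 1 (neighbor of 1)
  Color vertex 4 with color 0 (neighbor of 5)
  Start new component at vertex 3, assign color 0

Step 2: 2-coloring succeeded. No conflicts found.
  Set A (color 0): {1, 3, 4}
  Set B (color 1): {2, 5}

The graph is bipartite with partition {1, 3, 4}, {2, 5}.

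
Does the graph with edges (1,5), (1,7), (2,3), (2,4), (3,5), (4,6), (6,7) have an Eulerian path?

Step 1: Find the degree of each vertex:
  deg(1) = 2
  deg(2) = 2
  deg(3) = 2
  deg(4) = 2
  deg(5) = 2
  deg(6) = 2
  deg(7) = 2

Step 2: Count vertices with odd degree:
  All vertices have even degree (0 odd-degree vertices)

Step 3: Apply Euler's theorem:
  - Eulerian circuit exists iff graph is connected and all vertices have even degree
  - Eulerian path exists iff graph is connected and has 0 or 2 odd-degree vertices

Graph is connected with 0 odd-degree vertices.
Both Eulerian circuit and Eulerian path exist.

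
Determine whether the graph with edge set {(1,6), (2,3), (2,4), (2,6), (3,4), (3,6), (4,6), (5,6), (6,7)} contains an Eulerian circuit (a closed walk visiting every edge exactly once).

Step 1: Find the degree of each vertex:
  deg(1) = 1
  deg(2) = 3
  deg(3) = 3
  deg(4) = 3
  deg(5) = 1
  deg(6) = 6
  deg(7) = 1

Step 2: Count vertices with odd degree:
  Odd-degree vertices: 1, 2, 3, 4, 5, 7 (6 total)

Step 3: Apply Euler's theorem:
  - Eulerian circuit exists iff graph is connected and all vertices have even degree
  - Eulerian path exists iff graph is connected and has 0 or 2 odd-degree vertices

Graph has 6 odd-degree vertices (need 0 or 2).
Neither Eulerian path nor Eulerian circuit exists.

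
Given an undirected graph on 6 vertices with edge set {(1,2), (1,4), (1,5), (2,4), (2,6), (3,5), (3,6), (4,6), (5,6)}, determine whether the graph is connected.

Step 1: Build adjacency list from edges:
  1: 2, 4, 5
  2: 1, 4, 6
  3: 5, 6
  4: 1, 2, 6
  5: 1, 3, 6
  6: 2, 3, 4, 5

Step 2: Run BFS/DFS from vertex 1:
  Visited: {1, 2, 4, 5, 6, 3}
  Reached 6 of 6 vertices

Step 3: All 6 vertices reached from vertex 1, so the graph is connected.
Answer: Yes, the graph is connected.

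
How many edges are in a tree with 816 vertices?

A tree on n vertices always has exactly n - 1 edges.
For n = 816: edges = 816 - 1 = 815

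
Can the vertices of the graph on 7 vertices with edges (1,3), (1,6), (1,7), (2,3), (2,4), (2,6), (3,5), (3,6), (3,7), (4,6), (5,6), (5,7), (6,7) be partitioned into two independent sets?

Step 1: Attempt 2-coloring using BFS:
  Start at vertex 1, assign color 0
  Color vertex 3 with color 1 (neighbor of 1)
  Color vertex 6 with color 1 (neighbor of 1)
  Color vertex 7 with color 1 (neighbor of 1)
  Color vertex 2 with color 0 (neighbor of 3)
  Color vertex 5 with color 0 (neighbor of 3)

Step 2: Conflict found! Vertices 3 and 6 are adjacent but have the same color.
This means the graph contains an odd cycle.

The graph is NOT bipartite.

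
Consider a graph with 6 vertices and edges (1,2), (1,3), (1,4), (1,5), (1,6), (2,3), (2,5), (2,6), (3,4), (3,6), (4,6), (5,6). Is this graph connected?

Step 1: Build adjacency list from edges:
  1: 2, 3, 4, 5, 6
  2: 1, 3, 5, 6
  3: 1, 2, 4, 6
  4: 1, 3, 6
  5: 1, 2, 6
  6: 1, 2, 3, 4, 5

Step 2: Run BFS/DFS from vertex 1:
  Visited: {1, 2, 3, 4, 5, 6}
  Reached 6 of 6 vertices

Step 3: All 6 vertices reached from vertex 1, so the graph is connected.
Answer: Yes, the graph is connected.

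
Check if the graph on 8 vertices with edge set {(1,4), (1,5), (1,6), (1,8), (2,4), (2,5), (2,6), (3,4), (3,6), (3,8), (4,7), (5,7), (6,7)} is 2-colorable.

Step 1: Attempt 2-coloring using BFS:
  Start at vertex 1, assign color 0
  Color vertex 4 with color 1 (neighbor of 1)
  Color vertex 5 with color 1 (neighbor of 1)
  Color vertex 6 with color 1 (neighbor of 1)
  Color vertex 8 with color 1 (neighbor of 1)
  Color vertex 2 with color 0 (neighbor of 4)
  Color vertex 3 with color 0 (neighbor of 4)
  Color vertex 7 with color 0 (neighbor of 4)

Step 2: 2-coloring succeeded. No conflicts found.
  Set A (color 0): {1, 2, 3, 7}
  Set B (color 1): {4, 5, 6, 8}

The graph is bipartite with partition {1, 2, 3, 7}, {4, 5, 6, 8}.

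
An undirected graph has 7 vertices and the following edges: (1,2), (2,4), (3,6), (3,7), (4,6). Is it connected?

Step 1: Build adjacency list from edges:
  1: 2
  2: 1, 4
  3: 6, 7
  4: 2, 6
  5: (none)
  6: 3, 4
  7: 3

Step 2: Run BFS/DFS from vertex 1:
  Visited: {1, 2, 4, 6, 3, 7}
  Reached 6 of 7 vertices

Step 3: Only 6 of 7 vertices reached. Graph is disconnected.
Connected components: {1, 2, 3, 4, 6, 7}, {5}
Answer: No, the graph is not connected (2 components).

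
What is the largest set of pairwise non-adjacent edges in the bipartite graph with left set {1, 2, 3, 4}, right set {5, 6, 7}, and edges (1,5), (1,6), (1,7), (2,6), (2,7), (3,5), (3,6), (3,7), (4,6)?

Step 1: List the neighbors of each left vertex:
  1: 5, 6, 7
  2: 6, 7
  3: 5, 6, 7
  4: 6

Step 2: Greedily match left vertices, then look for augmenting paths:
  Match 1 -- 5
  Match 2 -- 6
  Match 3 -- 7
  No augmenting path remains.

Step 3: Verify this is maximum:
  Matching size 3 = min(|L|, |R|) = min(4, 3), which is an upper bound, so this matching is maximum.

Maximum matching: {(1,5), (2,6), (3,7)}
Size: 3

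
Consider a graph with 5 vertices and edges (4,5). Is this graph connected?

Step 1: Build adjacency list from edges:
  1: (none)
  2: (none)
  3: (none)
  4: 5
  5: 4

Step 2: Run BFS/DFS from vertex 1:
  Visited: {1}
  Reached 1 of 5 vertices

Step 3: Only 1 of 5 vertices reached. Graph is disconnected.
Connected components: {1}, {2}, {3}, {4, 5}
Answer: No, the graph is not connected (4 components).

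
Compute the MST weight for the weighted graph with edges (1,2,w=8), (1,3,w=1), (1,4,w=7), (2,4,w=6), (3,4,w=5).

Apply Kruskal's algorithm (sort edges by weight, add if no cycle):

Sorted edges by weight:
  (1,3) w=1
  (3,4) w=5
  (2,4) w=6
  (1,4) w=7
  (1,2) w=8

Add edge (1,3) w=1 -- no cycle. Running total: 1
Add edge (3,4) w=5 -- no cycle. Running total: 6
Add edge (2,4) w=6 -- no cycle. Running total: 12

MST edges: (1,3,w=1), (3,4,w=5), (2,4,w=6)
Total MST weight: 1 + 5 + 6 = 12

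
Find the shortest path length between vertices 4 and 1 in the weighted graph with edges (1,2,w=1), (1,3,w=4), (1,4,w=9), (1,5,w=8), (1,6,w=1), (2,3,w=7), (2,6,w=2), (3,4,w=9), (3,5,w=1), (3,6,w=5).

Step 1: Build adjacency list with weights:
  1: 2(w=1), 3(w=4), 4(w=9), 5(w=8), 6(w=1)
  2: 1(w=1), 3(w=7), 6(w=2)
  3: 1(w=4), 2(w=7), 4(w=9), 5(w=1), 6(w=5)
  4: 1(w=9), 3(w=9)
  5: 1(w=8), 3(w=1)
  6: 1(w=1), 2(w=2), 3(w=5)

Step 2: Apply Dijkstra's algorithm from vertex 4:
  Visit vertex 4 (distance=0)
    Update dist[1] = 9
    Update dist[3] = 9
  Visit vertex 1 (distance=9)
    Update dist[2] = 10
    Update dist[5] = 17
    Update dist[6] = 10

Step 3: Shortest path: 4 -> 1
Total weight: 9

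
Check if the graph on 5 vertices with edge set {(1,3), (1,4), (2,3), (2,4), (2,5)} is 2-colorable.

Step 1: Attempt 2-coloring using BFS:
  Start at vertex 1, assign color 0
  Color vertex 3 with color 1 (neighbor of 1)
  Color vertex 4 with color 1 (neighbor of 1)
  Color vertex 2 with color 0 (neighbor of 3)
  Color vertex 5 with color 1 (neighbor of 2)

Step 2: 2-coloring succeeded. No conflicts found.
  Set A (color 0): {1, 2}
  Set B (color 1): {3, 4, 5}

The graph is bipartite with partition {1, 2}, {3, 4, 5}.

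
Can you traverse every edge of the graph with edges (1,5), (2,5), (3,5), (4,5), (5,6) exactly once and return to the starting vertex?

Step 1: Find the degree of each vertex:
  deg(1) = 1
  deg(2) = 1
  deg(3) = 1
  deg(4) = 1
  deg(5) = 5
  deg(6) = 1

Step 2: Count vertices with odd degree:
  Odd-degree vertices: 1, 2, 3, 4, 5, 6 (6 total)

Step 3: Apply Euler's theorem:
  - Eulerian circuit exists iff graph is connected and all vertices have even degree
  - Eulerian path exists iff graph is connected and has 0 or 2 odd-degree vertices

Graph has 6 odd-degree vertices (need 0 or 2).
Neither Eulerian path nor Eulerian circuit exists.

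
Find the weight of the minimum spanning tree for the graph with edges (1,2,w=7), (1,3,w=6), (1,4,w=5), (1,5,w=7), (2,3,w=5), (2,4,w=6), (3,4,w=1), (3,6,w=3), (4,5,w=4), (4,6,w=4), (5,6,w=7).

Apply Kruskal's algorithm (sort edges by weight, add if no cycle):

Sorted edges by weight:
  (3,4) w=1
  (3,6) w=3
  (4,5) w=4
  (4,6) w=4
  (1,4) w=5
  (2,3) w=5
  (1,3) w=6
  (2,4) w=6
  (1,5) w=7
  (1,2) w=7
  (5,6) w=7

Add edge (3,4) w=1 -- no cycle. Running total: 1
Add edge (3,6) w=3 -- no cycle. Running total: 4
Add edge (4,5) w=4 -- no cycle. Running total: 8
Skip edge (4,6) w=4 -- would create cycle
Add edge (1,4) w=5 -- no cycle. Running total: 13
Add edge (2,3) w=5 -- no cycle. Running total: 18

MST edges: (3,4,w=1), (3,6,w=3), (4,5,w=4), (1,4,w=5), (2,3,w=5)
Total MST weight: 1 + 3 + 4 + 5 + 5 = 18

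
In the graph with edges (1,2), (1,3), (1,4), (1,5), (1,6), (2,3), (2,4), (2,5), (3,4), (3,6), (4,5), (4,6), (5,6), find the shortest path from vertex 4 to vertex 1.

Step 1: Build adjacency list:
  1: 2, 3, 4, 5, 6
  2: 1, 3, 4, 5
  3: 1, 2, 4, 6
  4: 1, 2, 3, 5, 6
  5: 1, 2, 4, 6
  6: 1, 3, 4, 5

Step 2: BFS from vertex 4 to find shortest path to 1:
  vertex 1 reached at distance 1

Step 3: Shortest path: 4 -> 1
Path length: 1 edge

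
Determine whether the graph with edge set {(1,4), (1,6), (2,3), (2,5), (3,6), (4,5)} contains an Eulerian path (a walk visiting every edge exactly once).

Step 1: Find the degree of each vertex:
  deg(1) = 2
  deg(2) = 2
  deg(3) = 2
  deg(4) = 2
  deg(5) = 2
  deg(6) = 2

Step 2: Count vertices with odd degree:
  All vertices have even degree (0 odd-degree vertices)

Step 3: Apply Euler's theorem:
  - Eulerian circuit exists iff graph is connected and all vertices have even degree
  - Eulerian path exists iff graph is connected and has 0 or 2 odd-degree vertices

Graph is connected with 0 odd-degree vertices.
Both Eulerian circuit and Eulerian path exist.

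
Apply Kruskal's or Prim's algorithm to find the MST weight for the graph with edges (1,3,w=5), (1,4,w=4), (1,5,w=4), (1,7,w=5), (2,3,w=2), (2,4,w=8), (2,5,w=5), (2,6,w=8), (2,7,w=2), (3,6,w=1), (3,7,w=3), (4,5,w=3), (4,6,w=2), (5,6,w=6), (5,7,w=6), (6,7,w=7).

Apply Kruskal's algorithm (sort edges by weight, add if no cycle):

Sorted edges by weight:
  (3,6) w=1
  (2,3) w=2
  (2,7) w=2
  (4,6) w=2
  (3,7) w=3
  (4,5) w=3
  (1,5) w=4
  (1,4) w=4
  (1,3) w=5
  (1,7) w=5
  (2,5) w=5
  (5,6) w=6
  (5,7) w=6
  (6,7) w=7
  (2,4) w=8
  (2,6) w=8

Add edge (3,6) w=1 -- no cycle. Running total: 1
Add edge (2,3) w=2 -- no cycle. Running total: 3
Add edge (2,7) w=2 -- no cycle. Running total: 5
Add edge (4,6) w=2 -- no cycle. Running total: 7
Skip edge (3,7) w=3 -- would create cycle
Add edge (4,5) w=3 -- no cycle. Running total: 10
Add edge (1,5) w=4 -- no cycle. Running total: 14

MST edges: (3,6,w=1), (2,3,w=2), (2,7,w=2), (4,6,w=2), (4,5,w=3), (1,5,w=4)
Total MST weight: 1 + 2 + 2 + 2 + 3 + 4 = 14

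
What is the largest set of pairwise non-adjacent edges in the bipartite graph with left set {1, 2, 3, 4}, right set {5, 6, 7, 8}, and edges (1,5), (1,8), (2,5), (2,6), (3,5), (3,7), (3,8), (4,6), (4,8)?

Step 1: List the neighbors of each left vertex:
  1: 5, 8
  2: 5, 6
  3: 5, 7, 8
  4: 6, 8

Step 2: Greedily match left vertices, then look for augmenting paths:
  Match 1 -- 5
  Match 2 -- 6
  Match 3 -- 7
  Match 4 -- 8
  No augmenting path remains.

Step 3: Verify this is maximum:
  Matching size 4 = min(|L|, |R|) = min(4, 4), which is an upper bound, so this matching is maximum.

Maximum matching: {(1,5), (2,6), (3,7), (4,8)}
Size: 4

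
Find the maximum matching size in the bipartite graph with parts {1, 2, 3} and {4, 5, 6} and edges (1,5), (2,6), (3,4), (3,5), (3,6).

Step 1: List the neighbors of each left vertex:
  1: 5
  2: 6
  3: 4, 5, 6

Step 2: Greedily match left vertices, then look for augmenting paths:
  Match 1 -- 5
  Match 2 -- 6
  Match 3 -- 4
  No augmenting path remains.

Step 3: Verify this is maximum:
  Matching size 3 = min(|L|, |R|) = min(3, 3), which is an upper bound, so this matching is maximum.

Maximum matching: {(1,5), (2,6), (3,4)}
Size: 3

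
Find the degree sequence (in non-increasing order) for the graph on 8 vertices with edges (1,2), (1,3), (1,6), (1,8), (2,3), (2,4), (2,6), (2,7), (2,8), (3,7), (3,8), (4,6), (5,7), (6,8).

Step 1: Count edges incident to each vertex:
  deg(1) = 4 (neighbors: 2, 3, 6, 8)
  deg(2) = 6 (neighbors: 1, 3, 4, 6, 7, 8)
  deg(3) = 4 (neighbors: 1, 2, 7, 8)
  deg(4) = 2 (neighbors: 2, 6)
  deg(5) = 1 (neighbors: 7)
  deg(6) = 4 (neighbors: 1, 2, 4, 8)
  deg(7) = 3 (neighbors: 2, 3, 5)
  deg(8) = 4 (neighbors: 1, 2, 3, 6)

Step 2: Sort degrees in non-increasing order:
  Degrees: [4, 6, 4, 2, 1, 4, 3, 4] -> sorted: [6, 4, 4, 4, 4, 3, 2, 1]

Degree sequence: [6, 4, 4, 4, 4, 3, 2, 1]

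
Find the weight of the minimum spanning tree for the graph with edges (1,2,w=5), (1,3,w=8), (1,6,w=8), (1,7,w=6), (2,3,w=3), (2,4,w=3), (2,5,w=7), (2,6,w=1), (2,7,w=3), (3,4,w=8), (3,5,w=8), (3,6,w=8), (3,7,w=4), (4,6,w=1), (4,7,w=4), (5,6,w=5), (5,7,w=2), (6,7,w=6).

Apply Kruskal's algorithm (sort edges by weight, add if no cycle):

Sorted edges by weight:
  (2,6) w=1
  (4,6) w=1
  (5,7) w=2
  (2,3) w=3
  (2,7) w=3
  (2,4) w=3
  (3,7) w=4
  (4,7) w=4
  (1,2) w=5
  (5,6) w=5
  (1,7) w=6
  (6,7) w=6
  (2,5) w=7
  (1,3) w=8
  (1,6) w=8
  (3,6) w=8
  (3,4) w=8
  (3,5) w=8

Add edge (2,6) w=1 -- no cycle. Running total: 1
Add edge (4,6) w=1 -- no cycle. Running total: 2
Add edge (5,7) w=2 -- no cycle. Running total: 4
Add edge (2,3) w=3 -- no cycle. Running total: 7
Add edge (2,7) w=3 -- no cycle. Running total: 10
Skip edge (2,4) w=3 -- would create cycle
Skip edge (3,7) w=4 -- would create cycle
Skip edge (4,7) w=4 -- would create cycle
Add edge (1,2) w=5 -- no cycle. Running total: 15

MST edges: (2,6,w=1), (4,6,w=1), (5,7,w=2), (2,3,w=3), (2,7,w=3), (1,2,w=5)
Total MST weight: 1 + 1 + 2 + 3 + 3 + 5 = 15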